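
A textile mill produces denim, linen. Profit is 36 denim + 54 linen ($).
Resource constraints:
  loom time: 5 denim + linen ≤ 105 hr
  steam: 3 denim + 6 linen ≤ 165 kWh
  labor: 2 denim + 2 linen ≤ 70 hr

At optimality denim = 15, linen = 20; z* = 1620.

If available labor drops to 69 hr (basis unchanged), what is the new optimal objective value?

Binding: steam and labor. Non-binding: loom time (10 unused).
By complementary slackness, y = 0 for the non-binding constraint.
The binding rows give the dual system: 3·y_steam + 2·y_labor = 36 and 6·y_steam + 2·y_labor = 54.
→ y_steam = 6 and y_labor = 9.
Δz = y_labor·Δb = 9 × (-1) = -9, so new z* = 1620 − 9 = 1611.

1611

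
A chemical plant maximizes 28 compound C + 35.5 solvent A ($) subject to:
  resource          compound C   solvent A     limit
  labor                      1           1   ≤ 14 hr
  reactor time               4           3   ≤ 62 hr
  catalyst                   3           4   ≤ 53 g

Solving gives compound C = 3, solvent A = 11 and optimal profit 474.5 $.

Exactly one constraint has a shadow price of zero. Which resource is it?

reactor time

labor: 14/14 (binding)
reactor time: 45/62 (slack 17)
catalyst: 53/53 (binding)
By complementary slackness, a constraint with positive slack has shadow price 0 → reactor time.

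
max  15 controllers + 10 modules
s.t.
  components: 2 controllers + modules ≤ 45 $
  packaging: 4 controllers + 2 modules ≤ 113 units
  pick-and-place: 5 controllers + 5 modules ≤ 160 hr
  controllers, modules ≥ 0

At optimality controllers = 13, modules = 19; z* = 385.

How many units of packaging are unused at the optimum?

packaging used = 4·13 + 2·19 = 90; slack = 113 − 90 = 23.

23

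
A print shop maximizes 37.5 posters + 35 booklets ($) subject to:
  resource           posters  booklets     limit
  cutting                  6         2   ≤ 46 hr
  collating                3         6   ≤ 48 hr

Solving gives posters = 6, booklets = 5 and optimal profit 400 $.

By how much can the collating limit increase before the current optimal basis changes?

90

Binding constraints: cutting, collating. The basis is B = [[6,2],[3,6]] with det 30.
Per unit increase in collating, x* moves by d = (-0.0667, 0.2).
The basis stays optimal until posters reaches 0; allowable increase = 90 hr.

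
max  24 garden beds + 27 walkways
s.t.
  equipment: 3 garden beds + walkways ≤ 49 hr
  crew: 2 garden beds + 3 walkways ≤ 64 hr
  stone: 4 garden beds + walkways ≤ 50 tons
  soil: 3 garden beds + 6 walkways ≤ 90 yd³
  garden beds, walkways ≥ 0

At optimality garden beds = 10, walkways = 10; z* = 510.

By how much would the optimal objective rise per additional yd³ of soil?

4

Binding: stone and soil. Non-binding: equipment (9 unused), crew (14 unused).
Slack constraints have shadow price 0 (complementary slackness).
Dual feasibility on the basic columns requires 4·y_stone + 3·y_soil = 24, 1·y_stone + 6·y_soil = 27.
Solving: y_stone = 3, y_soil = 4.
Shadow price of soil = 4.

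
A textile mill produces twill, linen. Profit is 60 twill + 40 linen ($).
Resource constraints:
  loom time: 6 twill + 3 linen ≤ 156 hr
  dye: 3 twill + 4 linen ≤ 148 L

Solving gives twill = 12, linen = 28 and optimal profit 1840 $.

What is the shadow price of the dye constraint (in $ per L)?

At the optimum: loom time uses 156 of 156 (binding); dye uses 148 of 148 (binding).
The binding rows give the dual system: 6·y_loom time + 3·y_dye = 60 and 3·y_loom time + 4·y_dye = 40.
→ y_loom time = 8 and y_dye = 4.
Shadow price of dye = 4.

4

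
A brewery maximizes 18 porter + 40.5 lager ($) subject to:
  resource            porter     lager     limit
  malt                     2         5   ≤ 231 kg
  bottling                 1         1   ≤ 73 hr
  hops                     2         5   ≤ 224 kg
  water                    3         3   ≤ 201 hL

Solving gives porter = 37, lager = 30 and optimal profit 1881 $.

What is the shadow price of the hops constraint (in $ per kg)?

7.5

Check each constraint at x*: malt 224/231 (slack 7); bottling 67/73 (slack 6); hops 224/224 (tight); water 201/201 (tight).
By complementary slackness, y = 0 for the non-binding constraints.
From A_Bᵀ y = c: 2·y_hops + 3·y_water = 18; 5·y_hops + 3·y_water = 40.5.
→ y_hops = 7.5 and y_water = 1.
Shadow price of hops = 7.5.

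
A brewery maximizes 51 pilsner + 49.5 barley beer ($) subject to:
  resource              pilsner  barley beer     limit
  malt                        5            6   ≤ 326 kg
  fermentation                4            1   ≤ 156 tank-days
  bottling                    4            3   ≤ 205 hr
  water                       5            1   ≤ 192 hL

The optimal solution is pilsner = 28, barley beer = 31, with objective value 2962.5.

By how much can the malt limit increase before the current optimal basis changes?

Binding constraints: malt, bottling. The basis is B = [[5,6],[4,3]] with det -9.
Per unit increase in malt, x* moves by d = (-0.3333, 0.4444).
The basis stays optimal until pilsner reaches 0; allowable increase = 84 kg.

84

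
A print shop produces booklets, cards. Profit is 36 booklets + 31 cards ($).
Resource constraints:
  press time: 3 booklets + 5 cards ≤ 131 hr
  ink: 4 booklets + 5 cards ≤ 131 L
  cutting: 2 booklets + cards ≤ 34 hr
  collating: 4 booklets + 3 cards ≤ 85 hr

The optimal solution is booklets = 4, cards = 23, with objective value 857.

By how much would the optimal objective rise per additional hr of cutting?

0

Check each constraint at x*: press time 127/131 (slack 4); ink 131/131 (tight); cutting 31/34 (slack 3); collating 85/85 (tight).
Since press time, cutting are not tight, their duals are 0.
Dual feasibility on the basic columns requires 4·y_ink + 4·y_collating = 36, 5·y_ink + 3·y_collating = 31.
This yields shadow prices y_ink = 2, y_collating = 7.
Shadow price of cutting = 0.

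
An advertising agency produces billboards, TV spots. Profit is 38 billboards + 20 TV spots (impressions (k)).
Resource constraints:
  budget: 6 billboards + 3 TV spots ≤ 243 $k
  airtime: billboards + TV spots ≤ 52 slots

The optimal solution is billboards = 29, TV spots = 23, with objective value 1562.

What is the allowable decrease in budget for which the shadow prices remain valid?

87

Binding constraints: budget, airtime. The basis is B = [[6,3],[1,1]] with det 3.
Per unit decrease in budget, x* moves by d = (-0.3333, 0.3333).
The basis stays optimal until billboards reaches 0; allowable decrease = 87 $k.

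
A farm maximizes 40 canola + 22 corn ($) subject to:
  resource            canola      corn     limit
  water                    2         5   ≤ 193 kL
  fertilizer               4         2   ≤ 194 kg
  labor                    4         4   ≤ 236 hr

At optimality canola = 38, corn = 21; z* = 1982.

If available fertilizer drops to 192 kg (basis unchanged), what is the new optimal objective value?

At the optimum: water uses 181 of 193 (slack = 12); fertilizer uses 194 of 194 (binding); labor uses 236 of 236 (binding).
Slack constraints have shadow price 0 (complementary slackness).
From A_Bᵀ y = c: 4·y_fertilizer + 4·y_labor = 40; 2·y_fertilizer + 4·y_labor = 22.
Solving: y_fertilizer = 9, y_labor = 1.
Δz = y_fertilizer·Δb = 9 × (-2) = -18, so new z* = 1982 − 18 = 1964.

1964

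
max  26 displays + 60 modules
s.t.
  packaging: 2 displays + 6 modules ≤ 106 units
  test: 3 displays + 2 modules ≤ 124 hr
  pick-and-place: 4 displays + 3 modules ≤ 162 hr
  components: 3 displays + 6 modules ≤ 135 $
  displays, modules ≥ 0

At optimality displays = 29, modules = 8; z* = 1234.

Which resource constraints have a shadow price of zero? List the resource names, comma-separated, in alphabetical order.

packaging: 106/106 (binding)
test: 103/124 (slack 21)
pick-and-place: 140/162 (slack 22)
components: 135/135 (binding)
By complementary slackness, a constraint with positive slack has shadow price 0 → pick-and-place, test.

pick-and-place, test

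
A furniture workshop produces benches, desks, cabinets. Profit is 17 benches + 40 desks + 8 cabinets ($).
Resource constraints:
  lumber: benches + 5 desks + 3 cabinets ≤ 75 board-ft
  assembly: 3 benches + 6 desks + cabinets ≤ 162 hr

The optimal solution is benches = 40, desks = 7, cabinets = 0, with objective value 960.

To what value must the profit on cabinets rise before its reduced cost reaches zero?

At the optimum: lumber uses 75 of 75 (binding); assembly uses 162 of 162 (binding).
Dual feasibility on the basic columns requires 1·y_lumber + 3·y_assembly = 17, 5·y_lumber + 6·y_assembly = 40.
→ y_lumber = 2 and y_assembly = 5.
cabinets enters the basis when its profit ≥ yᵀa₃ = 2·3 + 5·1 = 11.

11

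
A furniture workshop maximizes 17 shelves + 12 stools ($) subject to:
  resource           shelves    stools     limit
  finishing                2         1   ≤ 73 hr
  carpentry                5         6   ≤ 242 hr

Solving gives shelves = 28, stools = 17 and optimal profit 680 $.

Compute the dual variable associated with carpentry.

1

Both finishing and carpentry are binding at x*.
The binding rows give the dual system: 2·y_finishing + 5·y_carpentry = 17 and 1·y_finishing + 6·y_carpentry = 12.
Solving: y_finishing = 6, y_carpentry = 1.
Shadow price of carpentry = 1.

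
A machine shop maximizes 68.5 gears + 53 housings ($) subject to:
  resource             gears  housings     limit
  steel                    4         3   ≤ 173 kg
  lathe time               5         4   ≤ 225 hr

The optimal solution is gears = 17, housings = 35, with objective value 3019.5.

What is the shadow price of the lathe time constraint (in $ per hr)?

Both steel and lathe time are binding at x*.
The binding rows give the dual system: 4·y_steel + 5·y_lathe time = 68.5 and 3·y_steel + 4·y_lathe time = 53.
→ y_steel = 9 and y_lathe time = 6.5.
Shadow price of lathe time = 6.5.

6.5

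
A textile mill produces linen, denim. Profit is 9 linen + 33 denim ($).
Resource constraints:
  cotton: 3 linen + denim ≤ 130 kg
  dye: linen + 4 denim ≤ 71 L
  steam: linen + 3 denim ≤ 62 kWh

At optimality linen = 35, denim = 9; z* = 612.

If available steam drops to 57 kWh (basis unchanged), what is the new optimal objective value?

Check each constraint at x*: cotton 114/130 (slack 16); dye 71/71 (tight); steam 62/62 (tight).
Slack constraints have shadow price 0 (complementary slackness).
Dual feasibility on the basic columns requires 1·y_dye + 1·y_steam = 9, 4·y_dye + 3·y_steam = 33.
→ y_dye = 6 and y_steam = 3.
Δz = y_steam·Δb = 3 × (-5) = -15, so new z* = 612 − 15 = 597.

597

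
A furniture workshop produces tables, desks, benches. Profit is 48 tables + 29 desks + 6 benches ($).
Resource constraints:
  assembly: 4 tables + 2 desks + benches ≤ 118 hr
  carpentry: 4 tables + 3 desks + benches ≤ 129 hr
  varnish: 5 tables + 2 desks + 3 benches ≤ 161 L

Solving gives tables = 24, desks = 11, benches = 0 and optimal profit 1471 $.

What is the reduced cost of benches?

-6

At the optimum: assembly uses 118 of 118 (binding); carpentry uses 129 of 129 (binding); varnish uses 142 of 161 (slack = 19).
Since varnish is not tight, its dual is 0.
Dual feasibility on the basic columns requires 4·y_assembly + 4·y_carpentry = 48, 2·y_assembly + 3·y_carpentry = 29.
Solving: y_assembly = 7, y_carpentry = 5.
Reduced cost of benches: c₃ − yᵀa₃ = 6 − (7·1 + 5·1) = 6 − 12 = -6.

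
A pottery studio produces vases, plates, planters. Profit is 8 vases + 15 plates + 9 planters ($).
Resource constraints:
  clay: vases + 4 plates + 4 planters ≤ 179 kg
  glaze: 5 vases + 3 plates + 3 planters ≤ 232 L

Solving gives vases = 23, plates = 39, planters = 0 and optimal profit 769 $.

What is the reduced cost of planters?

-6

Check each constraint at x*: clay 179/179 (tight); glaze 232/232 (tight).
The binding rows give the dual system: 1·y_clay + 5·y_glaze = 8 and 4·y_clay + 3·y_glaze = 15.
This yields shadow prices y_clay = 3, y_glaze = 1.
Reduced cost of planters: c₃ − yᵀa₃ = 9 − (3·4 + 1·3) = 9 − 15 = -6.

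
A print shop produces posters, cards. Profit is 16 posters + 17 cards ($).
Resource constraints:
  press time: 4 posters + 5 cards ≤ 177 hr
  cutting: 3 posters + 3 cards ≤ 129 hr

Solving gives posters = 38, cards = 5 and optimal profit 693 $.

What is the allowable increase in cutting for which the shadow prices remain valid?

3.75

Binding constraints: press time, cutting. The basis is B = [[4,5],[3,3]] with det -3.
Per unit increase in cutting, x* moves by d = (1.6667, -1.3333).
The basis stays optimal until cards reaches 0; allowable increase = 3.75 hr.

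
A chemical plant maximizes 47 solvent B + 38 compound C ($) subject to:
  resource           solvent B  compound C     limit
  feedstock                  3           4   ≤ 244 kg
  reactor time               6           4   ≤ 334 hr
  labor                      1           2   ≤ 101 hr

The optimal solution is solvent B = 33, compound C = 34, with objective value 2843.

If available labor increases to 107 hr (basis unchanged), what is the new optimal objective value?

2873

At the optimum: feedstock uses 235 of 244 (slack = 9); reactor time uses 334 of 334 (binding); labor uses 101 of 101 (binding).
Since feedstock is not tight, its dual is 0.
The binding rows give the dual system: 6·y_reactor time + 1·y_labor = 47 and 4·y_reactor time + 2·y_labor = 38.
Solving: y_reactor time = 7, y_labor = 5.
Δz = y_labor·Δb = 5 × (6) = 30, so new z* = 2843 + 30 = 2873.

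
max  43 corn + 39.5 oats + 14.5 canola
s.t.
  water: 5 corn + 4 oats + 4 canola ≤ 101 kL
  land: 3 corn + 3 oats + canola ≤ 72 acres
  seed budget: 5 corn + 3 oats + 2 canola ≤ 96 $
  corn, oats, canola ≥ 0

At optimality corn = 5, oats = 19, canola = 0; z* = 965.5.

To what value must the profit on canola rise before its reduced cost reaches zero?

22.5

Check each constraint at x*: water 101/101 (tight); land 72/72 (tight); seed budget 82/96 (slack 14).
Slack constraints have shadow price 0 (complementary slackness).
Dual feasibility on the basic columns requires 5·y_water + 3·y_land = 43, 4·y_water + 3·y_land = 39.5.
→ y_water = 3.5 and y_land = 8.5.
canola enters the basis when its profit ≥ yᵀa₃ = 3.5·4 + 8.5·1 = 22.5.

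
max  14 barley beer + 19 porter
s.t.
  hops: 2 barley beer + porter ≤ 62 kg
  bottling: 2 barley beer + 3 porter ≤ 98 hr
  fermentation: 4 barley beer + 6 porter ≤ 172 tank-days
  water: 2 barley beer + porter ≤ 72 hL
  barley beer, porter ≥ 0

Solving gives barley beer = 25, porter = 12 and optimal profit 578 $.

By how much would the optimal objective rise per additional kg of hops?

Check each constraint at x*: hops 62/62 (tight); bottling 86/98 (slack 12); fermentation 172/172 (tight); water 62/72 (slack 10).
Slack constraints have shadow price 0 (complementary slackness).
The binding rows give the dual system: 2·y_hops + 4·y_fermentation = 14 and 1·y_hops + 6·y_fermentation = 19.
Solving: y_hops = 1, y_fermentation = 3.
Shadow price of hops = 1.

1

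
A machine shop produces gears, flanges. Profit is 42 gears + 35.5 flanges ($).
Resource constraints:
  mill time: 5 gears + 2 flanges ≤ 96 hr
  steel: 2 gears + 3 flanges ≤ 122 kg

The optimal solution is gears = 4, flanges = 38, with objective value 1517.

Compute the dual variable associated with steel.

At the optimum: mill time uses 96 of 96 (binding); steel uses 122 of 122 (binding).
Dual feasibility on the basic columns requires 5·y_mill time + 2·y_steel = 42, 2·y_mill time + 3·y_steel = 35.5.
→ y_mill time = 5 and y_steel = 8.5.
Shadow price of steel = 8.5.

8.5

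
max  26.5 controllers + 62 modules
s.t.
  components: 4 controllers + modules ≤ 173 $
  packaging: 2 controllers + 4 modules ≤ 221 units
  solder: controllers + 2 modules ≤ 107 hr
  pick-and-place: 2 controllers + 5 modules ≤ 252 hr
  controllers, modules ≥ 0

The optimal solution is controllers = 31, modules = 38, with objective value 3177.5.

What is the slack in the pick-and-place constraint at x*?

pick-and-place used = 2·31 + 5·38 = 252; slack = 252 − 252 = 0.

0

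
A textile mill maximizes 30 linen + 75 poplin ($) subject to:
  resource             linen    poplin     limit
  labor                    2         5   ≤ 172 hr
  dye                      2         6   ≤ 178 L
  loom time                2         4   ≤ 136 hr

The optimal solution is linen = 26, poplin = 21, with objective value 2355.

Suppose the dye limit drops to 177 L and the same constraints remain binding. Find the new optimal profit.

2347.5

Check each constraint at x*: labor 157/172 (slack 15); dye 178/178 (tight); loom time 136/136 (tight).
By complementary slackness, y = 0 for the non-binding constraint.
From A_Bᵀ y = c: 2·y_dye + 2·y_loom time = 30; 6·y_dye + 4·y_loom time = 75.
→ y_dye = 7.5 and y_loom time = 7.5.
Δz = y_dye·Δb = 7.5 × (-1) = -7.5, so new z* = 2355 − 7.5 = 2347.5.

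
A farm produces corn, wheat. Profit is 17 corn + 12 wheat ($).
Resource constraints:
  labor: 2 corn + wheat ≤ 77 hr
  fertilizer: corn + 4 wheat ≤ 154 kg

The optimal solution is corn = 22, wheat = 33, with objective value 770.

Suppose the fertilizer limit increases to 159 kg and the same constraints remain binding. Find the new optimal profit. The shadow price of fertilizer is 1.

775

Δb = 5, so new z* = 770 + (1)·(5) = 770 + 5 = 775.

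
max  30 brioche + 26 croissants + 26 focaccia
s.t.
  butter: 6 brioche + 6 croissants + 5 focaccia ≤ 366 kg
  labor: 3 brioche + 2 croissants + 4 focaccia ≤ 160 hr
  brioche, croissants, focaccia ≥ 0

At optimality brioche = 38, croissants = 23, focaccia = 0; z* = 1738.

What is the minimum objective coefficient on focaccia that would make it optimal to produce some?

31

At the optimum: butter uses 366 of 366 (binding); labor uses 160 of 160 (binding).
From A_Bᵀ y = c: 6·y_butter + 3·y_labor = 30; 6·y_butter + 2·y_labor = 26.
This yields shadow prices y_butter = 3, y_labor = 4.
focaccia enters the basis when its profit ≥ yᵀa₃ = 3·5 + 4·4 = 31.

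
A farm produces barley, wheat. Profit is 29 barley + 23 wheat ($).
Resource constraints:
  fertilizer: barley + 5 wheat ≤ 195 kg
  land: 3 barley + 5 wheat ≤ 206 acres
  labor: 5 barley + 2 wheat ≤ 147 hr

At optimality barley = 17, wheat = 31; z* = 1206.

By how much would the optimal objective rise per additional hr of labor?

4

At the optimum: fertilizer uses 172 of 195 (slack = 23); land uses 206 of 206 (binding); labor uses 147 of 147 (binding).
Since fertilizer is not tight, its dual is 0.
The binding rows give the dual system: 3·y_land + 5·y_labor = 29 and 5·y_land + 2·y_labor = 23.
Solving: y_land = 3, y_labor = 4.
Shadow price of labor = 4.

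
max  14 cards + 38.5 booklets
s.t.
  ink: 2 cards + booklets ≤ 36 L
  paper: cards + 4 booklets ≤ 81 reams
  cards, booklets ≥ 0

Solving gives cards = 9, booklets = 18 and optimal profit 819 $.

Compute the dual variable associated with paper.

9

Check each constraint at x*: ink 36/36 (tight); paper 81/81 (tight).
Dual feasibility on the basic columns requires 2·y_ink + 1·y_paper = 14, 1·y_ink + 4·y_paper = 38.5.
This yields shadow prices y_ink = 2.5, y_paper = 9.
Shadow price of paper = 9.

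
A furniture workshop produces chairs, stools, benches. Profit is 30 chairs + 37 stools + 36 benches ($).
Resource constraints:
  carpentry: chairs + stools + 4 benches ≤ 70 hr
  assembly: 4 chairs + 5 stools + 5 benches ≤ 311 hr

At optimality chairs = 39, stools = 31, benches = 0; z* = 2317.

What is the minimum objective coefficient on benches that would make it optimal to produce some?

Both carpentry and assembly are binding at x*.
From A_Bᵀ y = c: 1·y_carpentry + 4·y_assembly = 30; 1·y_carpentry + 5·y_assembly = 37.
→ y_carpentry = 2 and y_assembly = 7.
benches enters the basis when its profit ≥ yᵀa₃ = 2·4 + 7·5 = 43.

43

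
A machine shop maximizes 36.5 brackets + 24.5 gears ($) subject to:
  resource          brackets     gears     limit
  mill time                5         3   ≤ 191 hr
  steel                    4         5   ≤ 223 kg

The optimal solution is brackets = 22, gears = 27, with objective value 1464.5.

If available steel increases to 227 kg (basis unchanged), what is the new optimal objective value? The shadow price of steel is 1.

1468.5

Δb = 4, so new z* = 1464.5 + (1)·(4) = 1464.5 + 4 = 1468.5.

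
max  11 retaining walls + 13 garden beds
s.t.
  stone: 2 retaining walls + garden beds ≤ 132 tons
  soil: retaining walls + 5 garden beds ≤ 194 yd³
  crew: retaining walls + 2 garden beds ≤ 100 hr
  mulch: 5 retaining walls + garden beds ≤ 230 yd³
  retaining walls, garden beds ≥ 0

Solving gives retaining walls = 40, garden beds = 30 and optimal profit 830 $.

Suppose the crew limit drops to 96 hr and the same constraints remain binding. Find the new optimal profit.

Binding: crew and mulch. Non-binding: stone (22 unused), soil (4 unused).
Slack constraints have shadow price 0 (complementary slackness).
Dual feasibility on the basic columns requires 1·y_crew + 5·y_mulch = 11, 2·y_crew + 1·y_mulch = 13.
Solving: y_crew = 6, y_mulch = 1.
Δz = y_crew·Δb = 6 × (-4) = -24, so new z* = 830 − 24 = 806.

806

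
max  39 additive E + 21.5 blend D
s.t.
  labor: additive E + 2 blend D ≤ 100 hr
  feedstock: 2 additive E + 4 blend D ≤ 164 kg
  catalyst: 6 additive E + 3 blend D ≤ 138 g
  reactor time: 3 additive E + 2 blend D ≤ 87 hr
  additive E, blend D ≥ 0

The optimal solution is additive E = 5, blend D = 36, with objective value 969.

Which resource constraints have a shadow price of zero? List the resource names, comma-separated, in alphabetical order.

feedstock, labor

labor: 77/100 (slack 23)
feedstock: 154/164 (slack 10)
catalyst: 138/138 (binding)
reactor time: 87/87 (binding)
By complementary slackness, a constraint with positive slack has shadow price 0 → feedstock, labor.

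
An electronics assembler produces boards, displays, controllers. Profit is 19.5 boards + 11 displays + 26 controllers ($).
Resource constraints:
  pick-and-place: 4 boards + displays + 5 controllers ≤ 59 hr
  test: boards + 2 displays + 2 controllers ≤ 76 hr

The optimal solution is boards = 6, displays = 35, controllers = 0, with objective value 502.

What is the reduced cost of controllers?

-1

At the optimum: pick-and-place uses 59 of 59 (binding); test uses 76 of 76 (binding).
The binding rows give the dual system: 4·y_pick-and-place + 1·y_test = 19.5 and 1·y_pick-and-place + 2·y_test = 11.
Solving: y_pick-and-place = 4, y_test = 3.5.
Reduced cost of controllers: c₃ − yᵀa₃ = 26 − (4·5 + 3.5·2) = 26 − 27 = -1.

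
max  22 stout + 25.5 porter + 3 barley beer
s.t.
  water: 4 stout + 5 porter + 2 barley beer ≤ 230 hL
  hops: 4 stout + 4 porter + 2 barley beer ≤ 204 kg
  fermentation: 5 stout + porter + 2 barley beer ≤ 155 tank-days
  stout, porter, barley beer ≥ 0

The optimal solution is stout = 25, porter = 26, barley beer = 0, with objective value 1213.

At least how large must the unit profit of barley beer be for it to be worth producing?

Binding: water and hops. Non-binding: fermentation (4 unused).
By complementary slackness, y = 0 for the non-binding constraint.
From A_Bᵀ y = c: 4·y_water + 4·y_hops = 22; 5·y_water + 4·y_hops = 25.5.
Solving: y_water = 3.5, y_hops = 2.
barley beer enters the basis when its profit ≥ yᵀa₃ = 3.5·2 + 2·2 = 11.

11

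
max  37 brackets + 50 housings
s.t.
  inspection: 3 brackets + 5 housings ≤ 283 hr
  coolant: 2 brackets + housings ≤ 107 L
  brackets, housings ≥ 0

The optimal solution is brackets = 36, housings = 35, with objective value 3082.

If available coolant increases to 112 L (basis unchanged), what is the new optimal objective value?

3107

Both inspection and coolant are binding at x*.
Dual feasibility on the basic columns requires 3·y_inspection + 2·y_coolant = 37, 5·y_inspection + 1·y_coolant = 50.
→ y_inspection = 9 and y_coolant = 5.
Δz = y_coolant·Δb = 5 × (5) = 25, so new z* = 3082 + 25 = 3107.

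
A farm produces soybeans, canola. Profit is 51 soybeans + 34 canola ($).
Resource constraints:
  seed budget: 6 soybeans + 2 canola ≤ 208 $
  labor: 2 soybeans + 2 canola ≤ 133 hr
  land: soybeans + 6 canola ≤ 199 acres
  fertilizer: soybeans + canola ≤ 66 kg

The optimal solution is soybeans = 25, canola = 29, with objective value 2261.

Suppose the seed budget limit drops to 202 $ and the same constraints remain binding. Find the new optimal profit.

2213

Binding: seed budget and land. Non-binding: labor (25 unused), fertilizer (12 unused).
Slack constraints have shadow price 0 (complementary slackness).
The binding rows give the dual system: 6·y_seed budget + 1·y_land = 51 and 2·y_seed budget + 6·y_land = 34.
→ y_seed budget = 8 and y_land = 3.
Δz = y_seed budget·Δb = 8 × (-6) = -48, so new z* = 2261 − 48 = 2213.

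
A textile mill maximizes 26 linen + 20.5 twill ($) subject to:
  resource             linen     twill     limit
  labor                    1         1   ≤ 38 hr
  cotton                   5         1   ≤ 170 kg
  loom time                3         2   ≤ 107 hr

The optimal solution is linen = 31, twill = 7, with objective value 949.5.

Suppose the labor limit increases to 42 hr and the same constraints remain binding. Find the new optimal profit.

987.5

Binding: labor and loom time. Non-binding: cotton (8 unused).
Since cotton is not tight, its dual is 0.
From A_Bᵀ y = c: 1·y_labor + 3·y_loom time = 26; 1·y_labor + 2·y_loom time = 20.5.
This yields shadow prices y_labor = 9.5, y_loom time = 5.5.
Δz = y_labor·Δb = 9.5 × (4) = 38, so new z* = 949.5 + 38 = 987.5.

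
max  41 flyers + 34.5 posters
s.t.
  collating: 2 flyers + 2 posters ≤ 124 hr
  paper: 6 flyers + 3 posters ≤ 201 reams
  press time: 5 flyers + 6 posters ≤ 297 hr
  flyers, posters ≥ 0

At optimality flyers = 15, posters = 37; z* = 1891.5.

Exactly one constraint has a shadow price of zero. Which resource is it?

collating

collating: 104/124 (slack 20)
paper: 201/201 (binding)
press time: 297/297 (binding)
By complementary slackness, a constraint with positive slack has shadow price 0 → collating.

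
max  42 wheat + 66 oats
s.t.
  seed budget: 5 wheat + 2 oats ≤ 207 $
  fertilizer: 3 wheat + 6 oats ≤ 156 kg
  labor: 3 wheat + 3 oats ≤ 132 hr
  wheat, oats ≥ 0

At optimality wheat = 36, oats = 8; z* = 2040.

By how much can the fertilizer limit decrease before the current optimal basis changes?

11

Binding constraints: fertilizer, labor. The basis is B = [[3,6],[3,3]] with det -9.
Per unit decrease in fertilizer, x* moves by d = (0.3333, -0.3333).
The basis stays optimal until seed budget becomes binding; allowable decrease = 11 kg.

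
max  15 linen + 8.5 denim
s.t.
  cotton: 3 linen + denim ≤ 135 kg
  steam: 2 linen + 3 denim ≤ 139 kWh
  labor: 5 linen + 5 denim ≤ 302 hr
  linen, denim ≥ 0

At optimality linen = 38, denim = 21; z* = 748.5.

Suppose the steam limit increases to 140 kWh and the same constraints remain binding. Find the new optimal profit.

Binding: cotton and steam. Non-binding: labor (7 unused).
Slack constraints have shadow price 0 (complementary slackness).
From A_Bᵀ y = c: 3·y_cotton + 2·y_steam = 15; 1·y_cotton + 3·y_steam = 8.5.
Solving: y_cotton = 4, y_steam = 1.5.
Δz = y_steam·Δb = 1.5 × (1) = 1.5, so new z* = 748.5 + 1.5 = 750.

750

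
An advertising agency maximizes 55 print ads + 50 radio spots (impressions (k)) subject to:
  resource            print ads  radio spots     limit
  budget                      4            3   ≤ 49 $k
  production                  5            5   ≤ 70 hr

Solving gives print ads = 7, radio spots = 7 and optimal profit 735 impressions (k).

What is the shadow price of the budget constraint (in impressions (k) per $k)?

Both budget and production are binding at x*.
From A_Bᵀ y = c: 4·y_budget + 5·y_production = 55; 3·y_budget + 5·y_production = 50.
Solving: y_budget = 5, y_production = 7.
Shadow price of budget = 5.

5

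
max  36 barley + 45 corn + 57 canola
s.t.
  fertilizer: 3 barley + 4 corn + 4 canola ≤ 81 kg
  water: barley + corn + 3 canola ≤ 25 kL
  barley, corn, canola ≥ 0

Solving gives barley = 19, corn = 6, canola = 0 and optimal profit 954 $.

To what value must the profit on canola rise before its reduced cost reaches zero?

63

At the optimum: fertilizer uses 81 of 81 (binding); water uses 25 of 25 (binding).
Dual feasibility on the basic columns requires 3·y_fertilizer + 1·y_water = 36, 4·y_fertilizer + 1·y_water = 45.
→ y_fertilizer = 9 and y_water = 9.
canola enters the basis when its profit ≥ yᵀa₃ = 9·4 + 9·3 = 63.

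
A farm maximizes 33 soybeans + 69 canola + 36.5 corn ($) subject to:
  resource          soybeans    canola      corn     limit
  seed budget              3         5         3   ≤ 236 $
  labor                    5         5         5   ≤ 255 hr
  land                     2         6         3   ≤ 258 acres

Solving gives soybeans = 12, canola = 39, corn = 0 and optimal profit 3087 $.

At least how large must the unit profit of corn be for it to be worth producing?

42

Binding: labor and land. Non-binding: seed budget (5 unused).
By complementary slackness, y = 0 for the non-binding constraint.
Dual feasibility on the basic columns requires 5·y_labor + 2·y_land = 33, 5·y_labor + 6·y_land = 69.
This yields shadow prices y_labor = 3, y_land = 9.
corn enters the basis when its profit ≥ yᵀa₃ = 3·5 + 9·3 = 42.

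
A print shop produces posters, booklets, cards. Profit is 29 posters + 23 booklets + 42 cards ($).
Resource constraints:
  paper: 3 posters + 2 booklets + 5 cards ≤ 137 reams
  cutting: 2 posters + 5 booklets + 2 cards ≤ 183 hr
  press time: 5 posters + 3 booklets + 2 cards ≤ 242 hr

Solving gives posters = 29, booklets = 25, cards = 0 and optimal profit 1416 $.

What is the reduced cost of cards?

Binding: paper and cutting. Non-binding: press time (22 unused).
Slack constraints have shadow price 0 (complementary slackness).
Dual feasibility on the basic columns requires 3·y_paper + 2·y_cutting = 29, 2·y_paper + 5·y_cutting = 23.
→ y_paper = 9 and y_cutting = 1.
Reduced cost of cards: c₃ − yᵀa₃ = 42 − (9·5 + 1·2) = 42 − 47 = -5.

-5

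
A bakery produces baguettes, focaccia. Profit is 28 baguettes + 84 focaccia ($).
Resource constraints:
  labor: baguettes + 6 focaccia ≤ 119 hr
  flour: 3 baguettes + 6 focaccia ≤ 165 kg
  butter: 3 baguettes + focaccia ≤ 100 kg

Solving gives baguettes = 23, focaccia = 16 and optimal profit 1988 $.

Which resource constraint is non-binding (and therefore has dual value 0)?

labor: 119/119 (binding)
flour: 165/165 (binding)
butter: 85/100 (slack 15)
By complementary slackness, a constraint with positive slack has shadow price 0 → butter.

butter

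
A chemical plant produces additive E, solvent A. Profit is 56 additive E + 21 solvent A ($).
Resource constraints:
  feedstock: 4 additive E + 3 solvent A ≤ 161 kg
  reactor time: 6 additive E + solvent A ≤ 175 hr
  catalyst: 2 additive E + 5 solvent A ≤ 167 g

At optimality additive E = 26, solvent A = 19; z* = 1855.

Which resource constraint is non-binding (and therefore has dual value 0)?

feedstock: 161/161 (binding)
reactor time: 175/175 (binding)
catalyst: 147/167 (slack 20)
By complementary slackness, a constraint with positive slack has shadow price 0 → catalyst.

catalyst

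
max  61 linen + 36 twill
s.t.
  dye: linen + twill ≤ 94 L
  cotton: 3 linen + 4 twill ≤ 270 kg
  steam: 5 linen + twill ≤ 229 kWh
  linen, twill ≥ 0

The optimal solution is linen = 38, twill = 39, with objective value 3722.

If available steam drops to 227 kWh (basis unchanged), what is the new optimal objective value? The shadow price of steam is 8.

3706

Δb = -2, so new z* = 3722 + (8)·(-2) = 3722 − 16 = 3706.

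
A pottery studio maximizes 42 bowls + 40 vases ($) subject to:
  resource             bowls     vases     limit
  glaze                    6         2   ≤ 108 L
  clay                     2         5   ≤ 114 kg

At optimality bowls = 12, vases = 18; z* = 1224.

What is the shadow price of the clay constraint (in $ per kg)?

At the optimum: glaze uses 108 of 108 (binding); clay uses 114 of 114 (binding).
The binding rows give the dual system: 6·y_glaze + 2·y_clay = 42 and 2·y_glaze + 5·y_clay = 40.
Solving: y_glaze = 5, y_clay = 6.
Shadow price of clay = 6.

6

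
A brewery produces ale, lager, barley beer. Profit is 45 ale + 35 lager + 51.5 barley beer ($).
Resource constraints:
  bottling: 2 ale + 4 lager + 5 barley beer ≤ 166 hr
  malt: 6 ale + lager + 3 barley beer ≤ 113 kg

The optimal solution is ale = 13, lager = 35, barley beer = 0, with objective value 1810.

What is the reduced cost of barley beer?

-1

Check each constraint at x*: bottling 166/166 (tight); malt 113/113 (tight).
From A_Bᵀ y = c: 2·y_bottling + 6·y_malt = 45; 4·y_bottling + 1·y_malt = 35.
Solving: y_bottling = 7.5, y_malt = 5.
Reduced cost of barley beer: c₃ − yᵀa₃ = 51.5 − (7.5·5 + 5·3) = 51.5 − 52.5 = -1.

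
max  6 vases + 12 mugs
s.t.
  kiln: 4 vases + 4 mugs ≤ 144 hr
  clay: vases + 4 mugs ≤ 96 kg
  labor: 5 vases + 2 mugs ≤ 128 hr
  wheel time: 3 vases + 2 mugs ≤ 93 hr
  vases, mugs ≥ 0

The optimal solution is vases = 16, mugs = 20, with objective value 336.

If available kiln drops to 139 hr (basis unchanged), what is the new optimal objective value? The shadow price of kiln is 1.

331

Δb = -5, so new z* = 336 + (1)·(-5) = 336 − 5 = 331.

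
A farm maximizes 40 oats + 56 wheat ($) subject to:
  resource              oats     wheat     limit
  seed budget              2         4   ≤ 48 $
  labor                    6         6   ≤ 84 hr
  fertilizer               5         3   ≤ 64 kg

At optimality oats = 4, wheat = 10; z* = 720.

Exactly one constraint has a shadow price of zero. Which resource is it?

fertilizer

seed budget: 48/48 (binding)
labor: 84/84 (binding)
fertilizer: 50/64 (slack 14)
By complementary slackness, a constraint with positive slack has shadow price 0 → fertilizer.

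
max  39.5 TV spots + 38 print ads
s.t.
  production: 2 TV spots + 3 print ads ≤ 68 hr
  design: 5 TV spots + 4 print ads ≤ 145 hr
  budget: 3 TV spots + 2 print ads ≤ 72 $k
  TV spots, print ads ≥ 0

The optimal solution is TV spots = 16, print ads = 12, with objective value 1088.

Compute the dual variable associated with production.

7

At the optimum: production uses 68 of 68 (binding); design uses 128 of 145 (slack = 17); budget uses 72 of 72 (binding).
By complementary slackness, y = 0 for the non-binding constraint.
The binding rows give the dual system: 2·y_production + 3·y_budget = 39.5 and 3·y_production + 2·y_budget = 38.
This yields shadow prices y_production = 7, y_budget = 8.5.
Shadow price of production = 7.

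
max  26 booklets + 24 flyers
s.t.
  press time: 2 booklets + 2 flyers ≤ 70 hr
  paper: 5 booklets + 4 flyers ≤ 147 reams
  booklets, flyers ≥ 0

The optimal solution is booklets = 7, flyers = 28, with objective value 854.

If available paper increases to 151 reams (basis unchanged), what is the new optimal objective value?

Both press time and paper are binding at x*.
Dual feasibility on the basic columns requires 2·y_press time + 5·y_paper = 26, 2·y_press time + 4·y_paper = 24.
Solving: y_press time = 8, y_paper = 2.
Δz = y_paper·Δb = 2 × (4) = 8, so new z* = 854 + 8 = 862.

862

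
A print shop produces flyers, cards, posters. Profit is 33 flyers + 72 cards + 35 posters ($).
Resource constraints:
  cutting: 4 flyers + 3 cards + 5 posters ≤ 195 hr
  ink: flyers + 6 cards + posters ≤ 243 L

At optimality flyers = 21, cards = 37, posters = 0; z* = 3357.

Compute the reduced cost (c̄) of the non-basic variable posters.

-4

At the optimum: cutting uses 195 of 195 (binding); ink uses 243 of 243 (binding).
Dual feasibility on the basic columns requires 4·y_cutting + 1·y_ink = 33, 3·y_cutting + 6·y_ink = 72.
This yields shadow prices y_cutting = 6, y_ink = 9.
Reduced cost of posters: c₃ − yᵀa₃ = 35 − (6·5 + 9·1) = 35 − 39 = -4.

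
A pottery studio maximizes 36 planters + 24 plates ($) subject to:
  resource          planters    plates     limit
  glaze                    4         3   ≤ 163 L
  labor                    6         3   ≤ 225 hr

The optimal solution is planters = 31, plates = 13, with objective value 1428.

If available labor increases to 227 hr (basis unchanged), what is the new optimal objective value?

1432

Both glaze and labor are binding at x*.
Dual feasibility on the basic columns requires 4·y_glaze + 6·y_labor = 36, 3·y_glaze + 3·y_labor = 24.
This yields shadow prices y_glaze = 6, y_labor = 2.
Δz = y_labor·Δb = 2 × (2) = 4, so new z* = 1428 + 4 = 1432.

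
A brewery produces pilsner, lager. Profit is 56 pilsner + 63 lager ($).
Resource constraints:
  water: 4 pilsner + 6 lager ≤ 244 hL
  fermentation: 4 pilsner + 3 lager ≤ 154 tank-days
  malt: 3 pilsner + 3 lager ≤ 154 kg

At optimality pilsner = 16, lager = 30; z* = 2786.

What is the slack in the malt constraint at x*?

malt used = 3·16 + 3·30 = 138; slack = 154 − 138 = 16.

16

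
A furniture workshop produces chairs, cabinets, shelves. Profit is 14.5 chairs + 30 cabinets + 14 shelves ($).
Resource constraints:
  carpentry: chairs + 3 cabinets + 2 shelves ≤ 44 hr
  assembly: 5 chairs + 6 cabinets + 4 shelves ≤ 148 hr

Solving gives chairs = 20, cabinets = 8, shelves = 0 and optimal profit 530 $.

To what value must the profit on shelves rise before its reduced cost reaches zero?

Both carpentry and assembly are binding at x*.
The binding rows give the dual system: 1·y_carpentry + 5·y_assembly = 14.5 and 3·y_carpentry + 6·y_assembly = 30.
→ y_carpentry = 7 and y_assembly = 1.5.
shelves enters the basis when its profit ≥ yᵀa₃ = 7·2 + 1.5·4 = 20.

20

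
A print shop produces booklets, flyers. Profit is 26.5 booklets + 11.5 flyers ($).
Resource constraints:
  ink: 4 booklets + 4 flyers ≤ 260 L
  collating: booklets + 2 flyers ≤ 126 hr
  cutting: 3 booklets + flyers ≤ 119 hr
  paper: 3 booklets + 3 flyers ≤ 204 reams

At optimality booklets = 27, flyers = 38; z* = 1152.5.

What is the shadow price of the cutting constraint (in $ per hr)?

7.5

Check each constraint at x*: ink 260/260 (tight); collating 103/126 (slack 23); cutting 119/119 (tight); paper 195/204 (slack 9).
Since collating, paper are not tight, their duals are 0.
From A_Bᵀ y = c: 4·y_ink + 3·y_cutting = 26.5; 4·y_ink + 1·y_cutting = 11.5.
→ y_ink = 1 and y_cutting = 7.5.
Shadow price of cutting = 7.5.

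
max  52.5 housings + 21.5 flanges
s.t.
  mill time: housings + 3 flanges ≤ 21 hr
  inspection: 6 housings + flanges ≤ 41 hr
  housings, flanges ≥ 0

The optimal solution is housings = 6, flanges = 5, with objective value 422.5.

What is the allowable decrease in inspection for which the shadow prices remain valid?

34

Binding constraints: mill time, inspection. The basis is B = [[1,3],[6,1]] with det -17.
Per unit decrease in inspection, x* moves by d = (-0.1765, 0.0588).
The basis stays optimal until housings reaches 0; allowable decrease = 34 hr.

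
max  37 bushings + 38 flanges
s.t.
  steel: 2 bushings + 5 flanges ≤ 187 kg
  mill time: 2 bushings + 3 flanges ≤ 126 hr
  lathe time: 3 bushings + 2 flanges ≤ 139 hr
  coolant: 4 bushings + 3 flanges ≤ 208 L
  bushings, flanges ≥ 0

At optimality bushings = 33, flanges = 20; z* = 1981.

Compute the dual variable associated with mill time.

8

At the optimum: steel uses 166 of 187 (slack = 21); mill time uses 126 of 126 (binding); lathe time uses 139 of 139 (binding); coolant uses 192 of 208 (slack = 16).
Since steel, coolant are not tight, their duals are 0.
Dual feasibility on the basic columns requires 2·y_mill time + 3·y_lathe time = 37, 3·y_mill time + 2·y_lathe time = 38.
Solving: y_mill time = 8, y_lathe time = 7.
Shadow price of mill time = 8.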